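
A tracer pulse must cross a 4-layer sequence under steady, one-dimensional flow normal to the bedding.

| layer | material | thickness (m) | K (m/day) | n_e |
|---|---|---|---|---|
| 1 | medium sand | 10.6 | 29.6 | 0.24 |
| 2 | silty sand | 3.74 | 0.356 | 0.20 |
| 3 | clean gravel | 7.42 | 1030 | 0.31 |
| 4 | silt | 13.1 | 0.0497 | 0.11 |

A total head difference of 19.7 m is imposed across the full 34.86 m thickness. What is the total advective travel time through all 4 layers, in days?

With flow normal to the layers, continuity requires the same specific discharge q through every layer.
Σ(b_i/K_i) = 10.6/29.6 + 3.74/0.356 + 7.42/1030 + 13.1/0.0497 = 274.5 d.
q = Δh / Σ(b_i/K_i) = 19.7 / 274.5 = 0.07178 m/day.
In each layer the seepage velocity is v_i = q/n_i, so the layer transit time is t_i = b_i·n_i / q:
  layer 1 (medium sand): t_1 = 10.6 × 0.24 / 0.07178 = 35.44 d
  layer 2 (silty sand): t_2 = 3.74 × 0.20 / 0.07178 = 10.42 d
  layer 3 (clean gravel): t_3 = 7.42 × 0.31 / 0.07178 = 32.05 d
  layer 4 (silt): t_4 = 13.1 × 0.11 / 0.07178 = 20.08 d
Total t = Σ t_i = 97.98 days.

98.0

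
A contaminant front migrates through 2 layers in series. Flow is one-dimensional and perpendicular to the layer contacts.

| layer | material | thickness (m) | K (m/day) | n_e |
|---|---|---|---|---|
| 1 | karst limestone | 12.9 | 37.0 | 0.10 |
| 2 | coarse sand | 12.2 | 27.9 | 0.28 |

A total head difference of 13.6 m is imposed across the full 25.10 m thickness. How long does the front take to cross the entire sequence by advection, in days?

With flow normal to the layers, continuity requires the same specific discharge q through every layer.
Σ(b_i/K_i) = 12.9/37.0 + 12.2/27.9 = 0.7859 d.
q = Δh / Σ(b_i/K_i) = 13.6 / 0.7859 = 17.30 m/day.
In each layer the seepage velocity is v_i = q/n_i, so the layer transit time is t_i = b_i·n_i / q:
  layer 1 (karst limestone): t_1 = 12.9 × 0.10 / 17.30 = 0.07455 d
  layer 2 (coarse sand): t_2 = 12.2 × 0.28 / 17.30 = 0.1974 d
Total t = Σ t_i = 0.2720 days.

0.272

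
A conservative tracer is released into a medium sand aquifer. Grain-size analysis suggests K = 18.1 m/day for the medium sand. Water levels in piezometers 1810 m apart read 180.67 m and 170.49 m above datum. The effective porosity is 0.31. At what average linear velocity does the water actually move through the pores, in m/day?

Hydraulic gradient i = (180.67 − 170.49) / 1810 = 10.18 / 1810 = 0.005624.
Darcy flux q = K · i = 18.10 × 0.005624 = 0.1018 m/day.
Seepage velocity v = q / n_e = 0.1018 / 0.31 = 0.3284 m/day.

0.328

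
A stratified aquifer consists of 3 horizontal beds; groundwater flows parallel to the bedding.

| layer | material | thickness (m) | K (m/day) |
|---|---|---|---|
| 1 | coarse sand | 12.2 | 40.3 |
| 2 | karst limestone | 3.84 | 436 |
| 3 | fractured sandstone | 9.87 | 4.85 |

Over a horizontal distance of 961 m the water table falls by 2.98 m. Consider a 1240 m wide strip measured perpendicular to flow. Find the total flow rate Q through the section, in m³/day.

Flow is parallel to layering, so each bed carries its own Darcy discharge and the transmissivities add.
Σ(K_i·b_i) = 40.3×12.2 + 436×3.84 + 4.85×9.87 = 2214 m²/day.
Hydraulic gradient i = Δh / L = 2.98 / 961 = 0.003101.
Q = Σ(K_i·b_i) · W · i = 2214 × 1240 × 0.003101 = 8512 m³/day.

8510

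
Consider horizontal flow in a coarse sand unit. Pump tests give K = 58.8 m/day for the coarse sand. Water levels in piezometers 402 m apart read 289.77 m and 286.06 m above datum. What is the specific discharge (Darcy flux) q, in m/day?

0.543

Hydraulic gradient i = (289.77 − 286.06) / 402 = 3.71 / 402 = 0.009229.
Specific discharge q = K · i = 58.80 × 0.009229 = 0.5427 m/day.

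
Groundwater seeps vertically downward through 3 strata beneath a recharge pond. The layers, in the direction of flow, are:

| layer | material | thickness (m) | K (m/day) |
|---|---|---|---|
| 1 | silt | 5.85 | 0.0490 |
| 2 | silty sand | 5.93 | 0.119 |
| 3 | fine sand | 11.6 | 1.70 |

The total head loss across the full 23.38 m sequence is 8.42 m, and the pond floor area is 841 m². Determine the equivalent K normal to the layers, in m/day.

Flow is perpendicular to layering, so the layers act in series and the equivalent K is the thickness-weighted harmonic mean.
Total thickness L = 5.85 + 5.93 + 11.6 = 23.38 m.
Σ(b_i/K_i) = 5.85/0.0490 + 5.93/0.119 + 11.6/1.70 = 176.0 d.
K_eq = L / Σ(b_i/K_i) = 23.38 / 176.0 = 0.1328 m/day.

0.133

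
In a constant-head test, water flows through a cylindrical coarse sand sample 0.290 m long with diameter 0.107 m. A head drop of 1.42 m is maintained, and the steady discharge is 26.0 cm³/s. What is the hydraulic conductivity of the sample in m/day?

Cross-sectional area A = π·(d/2)² = π × (0.107/2)² = 0.008992 m².
Convert discharge: 26.0 cm³/s = 2.600e-05 m³/s.
Darcy's law rearranged: K = Q·L / (A·Δh) = 2.600e-05 × 0.290 / (0.008992 × 1.42) = 0.0005905 m/s = 51.02 m/day.

51.0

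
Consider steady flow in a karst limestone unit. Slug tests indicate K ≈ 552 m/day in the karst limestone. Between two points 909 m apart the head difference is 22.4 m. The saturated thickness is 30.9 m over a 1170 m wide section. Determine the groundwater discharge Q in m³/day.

Cross-sectional area A = 1170 × 30.9 = 36153 m².
Hydraulic gradient i = Δh / L = 22.4 / 909 = 0.02464.
Darcy's law: Q = K · A · i = 552.0 × 36153 × 0.02464 = 4.918e+05 m³/day.

492000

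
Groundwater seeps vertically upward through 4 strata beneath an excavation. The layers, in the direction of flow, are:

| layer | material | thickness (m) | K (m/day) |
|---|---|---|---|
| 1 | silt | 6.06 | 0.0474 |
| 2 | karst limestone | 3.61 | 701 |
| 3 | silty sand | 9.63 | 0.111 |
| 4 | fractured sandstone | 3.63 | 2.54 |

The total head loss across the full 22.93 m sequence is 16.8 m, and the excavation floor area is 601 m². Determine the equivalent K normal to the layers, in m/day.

0.106

Flow is perpendicular to layering, so the layers act in series and the equivalent K is the thickness-weighted harmonic mean.
Total thickness L = 6.06 + 3.61 + 9.63 + 3.63 = 22.93 m.
Σ(b_i/K_i) = 6.06/0.0474 + 3.61/701 + 9.63/0.111 + 3.63/2.54 = 216.0 d.
K_eq = L / Σ(b_i/K_i) = 22.93 / 216.0 = 0.1061 m/day.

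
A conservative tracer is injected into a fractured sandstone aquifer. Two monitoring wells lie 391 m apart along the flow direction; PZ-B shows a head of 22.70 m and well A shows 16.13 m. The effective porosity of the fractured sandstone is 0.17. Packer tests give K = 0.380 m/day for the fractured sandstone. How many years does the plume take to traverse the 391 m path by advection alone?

28.5

Hydraulic gradient i = (22.70 − 16.13) / 391 = 6.57 / 391 = 0.01680.
Darcy flux q = K · i = 0.3800 × 0.01680 = 0.006385 m/day.
Seepage velocity v = q / n_e = 0.006385 / 0.17 = 0.03756 m/day.
Travel time t = L / v = 391 / 0.03756 = 10410 days = 28.50 years.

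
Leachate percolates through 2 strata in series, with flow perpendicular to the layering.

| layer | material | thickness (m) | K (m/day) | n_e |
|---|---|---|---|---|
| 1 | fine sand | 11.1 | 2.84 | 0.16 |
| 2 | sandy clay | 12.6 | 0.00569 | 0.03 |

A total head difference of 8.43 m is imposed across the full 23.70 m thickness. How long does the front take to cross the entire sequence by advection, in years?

With flow normal to the layers, continuity requires the same specific discharge q through every layer.
Σ(b_i/K_i) = 11.1/2.84 + 12.6/0.00569 = 2218 d.
q = Δh / Σ(b_i/K_i) = 8.43 / 2218 = 0.003800 m/day.
In each layer the seepage velocity is v_i = q/n_i, so the layer transit time is t_i = b_i·n_i / q:
  layer 1 (fine sand): t_1 = 11.1 × 0.16 / 0.003800 = 467.3 d
  layer 2 (sandy clay): t_2 = 12.6 × 0.03 / 0.003800 = 99.47 d
Total t = Σ t_i = 566.8 days = 1.552 years.

1.55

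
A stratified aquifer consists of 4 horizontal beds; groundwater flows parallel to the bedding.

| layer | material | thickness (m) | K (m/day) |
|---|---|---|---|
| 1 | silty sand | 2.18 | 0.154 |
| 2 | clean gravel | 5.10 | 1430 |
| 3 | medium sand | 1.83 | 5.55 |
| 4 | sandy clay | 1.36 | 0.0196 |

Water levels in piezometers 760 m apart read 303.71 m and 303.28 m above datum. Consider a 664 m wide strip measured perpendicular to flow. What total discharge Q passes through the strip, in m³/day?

2740

Flow is parallel to layering, so each bed carries its own Darcy discharge and the transmissivities add.
Σ(K_i·b_i) = 0.154×2.18 + 1430×5.10 + 5.55×1.83 + 0.0196×1.36 = 7304 m²/day.
Hydraulic gradient i = (303.71 − 303.28) / 760 = 0.43 / 760 = 0.0005658.
Q = Σ(K_i·b_i) · W · i = 7304 × 664 × 0.0005658 = 2744 m³/day.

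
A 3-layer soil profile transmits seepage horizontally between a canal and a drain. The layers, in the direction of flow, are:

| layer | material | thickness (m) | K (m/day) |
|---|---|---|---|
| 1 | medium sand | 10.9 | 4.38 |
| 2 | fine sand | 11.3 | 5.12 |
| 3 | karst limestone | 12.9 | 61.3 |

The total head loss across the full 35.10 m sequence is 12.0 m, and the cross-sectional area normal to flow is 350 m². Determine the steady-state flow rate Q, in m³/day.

Flow is perpendicular to layering, so the layers act in series and the equivalent K is the thickness-weighted harmonic mean.
Total thickness L = 10.9 + 11.3 + 12.9 = 35.10 m.
Σ(b_i/K_i) = 10.9/4.38 + 11.3/5.12 + 12.9/61.3 = 4.906 d.
K_eq = L / Σ(b_i/K_i) = 35.10 / 4.906 = 7.154 m/day.
Q = K_eq · A · (Δh/L) = 7.154 × 350 × (12.0/35.10) = 856.1 m³/day.

856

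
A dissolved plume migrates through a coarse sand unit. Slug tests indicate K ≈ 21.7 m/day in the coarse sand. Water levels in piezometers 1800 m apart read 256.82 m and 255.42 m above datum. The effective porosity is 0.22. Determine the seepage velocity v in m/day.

Hydraulic gradient i = (256.82 − 255.42) / 1800 = 1.4 / 1800 = 0.0007778.
Darcy flux q = K · i = 21.70 × 0.0007778 = 0.01688 m/day.
Seepage velocity v = q / n_e = 0.01688 / 0.22 = 0.07672 m/day.

0.0767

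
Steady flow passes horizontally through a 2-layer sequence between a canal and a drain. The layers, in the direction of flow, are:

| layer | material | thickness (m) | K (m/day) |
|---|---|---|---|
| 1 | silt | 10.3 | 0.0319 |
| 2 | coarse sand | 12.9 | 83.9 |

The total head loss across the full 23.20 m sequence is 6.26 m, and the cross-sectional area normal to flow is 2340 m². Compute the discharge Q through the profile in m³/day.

Flow is perpendicular to layering, so the layers act in series and the equivalent K is the thickness-weighted harmonic mean.
Total thickness L = 10.3 + 12.9 = 23.20 m.
Σ(b_i/K_i) = 10.3/0.0319 + 12.9/83.9 = 323.0 d.
K_eq = L / Σ(b_i/K_i) = 23.20 / 323.0 = 0.07182 m/day.
Q = K_eq · A · (Δh/L) = 0.07182 × 2340 × (6.26/23.20) = 45.35 m³/day.

45.3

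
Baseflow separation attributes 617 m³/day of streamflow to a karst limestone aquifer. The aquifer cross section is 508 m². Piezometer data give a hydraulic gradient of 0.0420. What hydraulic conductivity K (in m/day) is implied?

28.9

Hydraulic gradient i = 0.0420.
From Q = K·A·i, K = Q / (A·i) = 617 / (508.0 × 0.04200) = 28.92 m/day.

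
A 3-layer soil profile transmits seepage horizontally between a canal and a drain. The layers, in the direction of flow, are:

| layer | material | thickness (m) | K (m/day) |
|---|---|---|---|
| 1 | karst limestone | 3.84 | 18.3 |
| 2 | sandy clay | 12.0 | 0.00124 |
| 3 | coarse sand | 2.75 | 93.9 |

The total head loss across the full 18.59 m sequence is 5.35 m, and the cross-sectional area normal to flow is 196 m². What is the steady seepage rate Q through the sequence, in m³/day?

Flow is perpendicular to layering, so the layers act in series and the equivalent K is the thickness-weighted harmonic mean.
Total thickness L = 3.84 + 12.0 + 2.75 = 18.59 m.
Σ(b_i/K_i) = 3.84/18.3 + 12.0/0.00124 + 2.75/93.9 = 9678 d.
K_eq = L / Σ(b_i/K_i) = 18.59 / 9678 = 0.001921 m/day.
Q = K_eq · A · (Δh/L) = 0.001921 × 196 × (5.35/18.59) = 0.1084 m³/day.

0.108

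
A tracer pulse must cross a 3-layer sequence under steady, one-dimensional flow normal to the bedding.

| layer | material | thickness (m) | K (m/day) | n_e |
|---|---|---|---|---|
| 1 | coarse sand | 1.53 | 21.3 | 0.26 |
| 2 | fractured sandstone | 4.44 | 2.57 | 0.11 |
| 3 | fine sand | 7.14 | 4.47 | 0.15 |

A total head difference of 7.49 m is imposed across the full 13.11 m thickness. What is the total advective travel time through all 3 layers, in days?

0.888

With flow normal to the layers, continuity requires the same specific discharge q through every layer.
Σ(b_i/K_i) = 1.53/21.3 + 4.44/2.57 + 7.14/4.47 = 3.397 d.
q = Δh / Σ(b_i/K_i) = 7.49 / 3.397 = 2.205 m/day.
In each layer the seepage velocity is v_i = q/n_i, so the layer transit time is t_i = b_i·n_i / q:
  layer 1 (coarse sand): t_1 = 1.53 × 0.26 / 2.205 = 0.1804 d
  layer 2 (fractured sandstone): t_2 = 4.44 × 0.11 / 2.205 = 0.2215 d
  layer 3 (fine sand): t_3 = 7.14 × 0.15 / 2.205 = 0.4857 d
Total t = Σ t_i = 0.8876 days.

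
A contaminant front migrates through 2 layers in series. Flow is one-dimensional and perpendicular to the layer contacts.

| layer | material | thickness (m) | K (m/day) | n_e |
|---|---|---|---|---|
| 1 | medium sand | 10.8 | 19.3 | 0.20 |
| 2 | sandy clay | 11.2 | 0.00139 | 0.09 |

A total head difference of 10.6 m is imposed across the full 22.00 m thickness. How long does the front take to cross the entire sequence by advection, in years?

With flow normal to the layers, continuity requires the same specific discharge q through every layer.
Σ(b_i/K_i) = 10.8/19.3 + 11.2/0.00139 = 8058 d.
q = Δh / Σ(b_i/K_i) = 10.6 / 8058 = 0.001315 m/day.
In each layer the seepage velocity is v_i = q/n_i, so the layer transit time is t_i = b_i·n_i / q:
  layer 1 (medium sand): t_1 = 10.8 × 0.20 / 0.001315 = 1642 d
  layer 2 (sandy clay): t_2 = 11.2 × 0.09 / 0.001315 = 766.3 d
Total t = Σ t_i = 2408 days = 6.594 years.

6.59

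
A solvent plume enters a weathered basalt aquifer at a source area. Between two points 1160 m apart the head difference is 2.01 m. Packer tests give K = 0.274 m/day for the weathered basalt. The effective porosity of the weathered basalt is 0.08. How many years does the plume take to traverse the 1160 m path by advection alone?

535

Hydraulic gradient i = Δh / L = 2.01 / 1160 = 0.001733.
Darcy flux q = K · i = 0.2740 × 0.001733 = 0.0004748 m/day.
Seepage velocity v = q / n_e = 0.0004748 / 0.08 = 0.005935 m/day.
Travel time t = L / v = 1160 / 0.005935 = 1.955e+05 days = 535.1 years.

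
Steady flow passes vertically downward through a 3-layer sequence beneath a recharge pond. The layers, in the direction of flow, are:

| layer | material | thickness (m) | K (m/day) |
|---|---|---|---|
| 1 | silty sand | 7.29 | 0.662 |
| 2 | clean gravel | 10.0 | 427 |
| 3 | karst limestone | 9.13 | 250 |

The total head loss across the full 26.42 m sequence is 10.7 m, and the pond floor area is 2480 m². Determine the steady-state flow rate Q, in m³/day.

2400

Flow is perpendicular to layering, so the layers act in series and the equivalent K is the thickness-weighted harmonic mean.
Total thickness L = 7.29 + 10.0 + 9.13 = 26.42 m.
Σ(b_i/K_i) = 7.29/0.662 + 10.0/427 + 9.13/250 = 11.07 d.
K_eq = L / Σ(b_i/K_i) = 26.42 / 11.07 = 2.386 m/day.
Q = K_eq · A · (Δh/L) = 2.386 × 2480 × (10.7/26.42) = 2397 m³/day.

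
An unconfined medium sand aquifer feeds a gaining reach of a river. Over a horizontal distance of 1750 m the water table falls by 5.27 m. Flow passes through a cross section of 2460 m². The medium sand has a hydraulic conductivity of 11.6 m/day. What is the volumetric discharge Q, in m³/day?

Hydraulic gradient i = Δh / L = 5.27 / 1750 = 0.003011.
Darcy's law: Q = K · A · i = 11.60 × 2460 × 0.003011 = 85.93 m³/day.

85.9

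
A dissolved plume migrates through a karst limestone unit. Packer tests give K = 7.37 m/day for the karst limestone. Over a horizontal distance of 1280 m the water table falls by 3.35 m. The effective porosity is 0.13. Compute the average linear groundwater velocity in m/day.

0.148

Hydraulic gradient i = Δh / L = 3.35 / 1280 = 0.002617.
Darcy flux q = K · i = 7.370 × 0.002617 = 0.01929 m/day.
Seepage velocity v = q / n_e = 0.01929 / 0.13 = 0.1484 m/day.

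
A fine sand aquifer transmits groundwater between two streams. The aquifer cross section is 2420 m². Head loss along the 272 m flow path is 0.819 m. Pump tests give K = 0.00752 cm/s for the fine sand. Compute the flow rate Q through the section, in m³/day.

Convert K: 0.00752 cm/s × 864 = 6.497 m/day.
Hydraulic gradient i = Δh / L = 0.819 / 272 = 0.003011.
Darcy's law: Q = K · A · i = 6.497 × 2420 × 0.003011 = 47.34 m³/day.

47.3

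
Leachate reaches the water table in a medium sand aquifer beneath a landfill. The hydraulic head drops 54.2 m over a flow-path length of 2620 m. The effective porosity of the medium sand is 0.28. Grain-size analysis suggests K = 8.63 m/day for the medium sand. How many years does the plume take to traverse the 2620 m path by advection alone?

Hydraulic gradient i = Δh / L = 54.2 / 2620 = 0.02069.
Darcy flux q = K · i = 8.630 × 0.02069 = 0.1785 m/day.
Seepage velocity v = q / n_e = 0.1785 / 0.28 = 0.6376 m/day.
Travel time t = L / v = 2620 / 0.6376 = 4109 days = 11.25 years.

11.3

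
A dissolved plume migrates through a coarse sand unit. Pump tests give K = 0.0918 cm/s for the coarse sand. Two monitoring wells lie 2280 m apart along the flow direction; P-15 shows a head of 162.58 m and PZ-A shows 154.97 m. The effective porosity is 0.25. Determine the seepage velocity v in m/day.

Convert K: 0.0918 cm/s × 864 = 79.32 m/day.
Hydraulic gradient i = (162.58 − 154.97) / 2280 = 7.61 / 2280 = 0.003338.
Darcy flux q = K · i = 79.32 × 0.003338 = 0.2647 m/day.
Seepage velocity v = q / n_e = 0.2647 / 0.25 = 1.059 m/day.

1.06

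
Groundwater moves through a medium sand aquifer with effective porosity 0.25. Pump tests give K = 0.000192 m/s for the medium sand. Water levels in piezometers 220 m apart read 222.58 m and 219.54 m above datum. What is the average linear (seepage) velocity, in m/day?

Convert K: 0.000192 m/s × 86400 = 16.59 m/day.
Hydraulic gradient i = (222.58 − 219.54) / 220 = 3.04 / 220 = 0.01382.
Darcy flux q = K · i = 16.59 × 0.01382 = 0.2292 m/day.
Seepage velocity v = q / n_e = 0.2292 / 0.25 = 0.9169 m/day.

0.917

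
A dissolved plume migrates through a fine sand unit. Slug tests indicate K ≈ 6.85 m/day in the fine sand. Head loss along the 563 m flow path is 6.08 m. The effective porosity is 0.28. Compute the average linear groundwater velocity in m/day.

0.264

Hydraulic gradient i = Δh / L = 6.08 / 563 = 0.01080.
Darcy flux q = K · i = 6.850 × 0.01080 = 0.07398 m/day.
Seepage velocity v = q / n_e = 0.07398 / 0.28 = 0.2642 m/day.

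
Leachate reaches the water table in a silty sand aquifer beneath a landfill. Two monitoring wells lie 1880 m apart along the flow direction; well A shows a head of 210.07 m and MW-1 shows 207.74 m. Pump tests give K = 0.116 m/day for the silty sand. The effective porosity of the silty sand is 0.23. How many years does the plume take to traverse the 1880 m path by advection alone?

8230

Hydraulic gradient i = (210.07 − 207.74) / 1880 = 2.33 / 1880 = 0.001239.
Darcy flux q = K · i = 0.1160 × 0.001239 = 0.0001438 m/day.
Seepage velocity v = q / n_e = 0.0001438 / 0.23 = 0.0006251 m/day.
Travel time t = L / v = 1880 / 0.0006251 = 3.008e+06 days = 8235 years.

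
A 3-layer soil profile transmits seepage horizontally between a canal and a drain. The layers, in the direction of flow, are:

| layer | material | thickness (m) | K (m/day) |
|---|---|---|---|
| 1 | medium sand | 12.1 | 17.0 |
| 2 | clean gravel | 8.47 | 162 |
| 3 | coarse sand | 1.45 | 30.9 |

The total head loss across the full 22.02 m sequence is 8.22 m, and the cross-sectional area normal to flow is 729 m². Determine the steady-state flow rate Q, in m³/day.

Flow is perpendicular to layering, so the layers act in series and the equivalent K is the thickness-weighted harmonic mean.
Total thickness L = 12.1 + 8.47 + 1.45 = 22.02 m.
Σ(b_i/K_i) = 12.1/17.0 + 8.47/162 + 1.45/30.9 = 0.8110 d.
K_eq = L / Σ(b_i/K_i) = 22.02 / 0.8110 = 27.15 m/day.
Q = K_eq · A · (Δh/L) = 27.15 × 729 × (8.22/22.02) = 7389 m³/day.

7390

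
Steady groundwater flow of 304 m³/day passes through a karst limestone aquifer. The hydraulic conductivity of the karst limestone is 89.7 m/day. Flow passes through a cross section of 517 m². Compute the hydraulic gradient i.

From Q = K·A·i, i = Q / (K·A) = 304 / (89.70 × 517.0) = 0.006555.

0.00656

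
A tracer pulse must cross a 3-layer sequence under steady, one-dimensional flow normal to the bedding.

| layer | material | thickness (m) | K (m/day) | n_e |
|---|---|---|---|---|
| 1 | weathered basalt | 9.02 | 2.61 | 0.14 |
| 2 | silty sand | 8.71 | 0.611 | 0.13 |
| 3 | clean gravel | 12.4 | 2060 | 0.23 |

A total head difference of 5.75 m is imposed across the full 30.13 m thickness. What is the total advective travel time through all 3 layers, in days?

16.2

With flow normal to the layers, continuity requires the same specific discharge q through every layer.
Σ(b_i/K_i) = 9.02/2.61 + 8.71/0.611 + 12.4/2060 = 17.72 d.
q = Δh / Σ(b_i/K_i) = 5.75 / 17.72 = 0.3245 m/day.
In each layer the seepage velocity is v_i = q/n_i, so the layer transit time is t_i = b_i·n_i / q:
  layer 1 (weathered basalt): t_1 = 9.02 × 0.14 / 0.3245 = 3.891 d
  layer 2 (silty sand): t_2 = 8.71 × 0.13 / 0.3245 = 3.489 d
  layer 3 (clean gravel): t_3 = 12.4 × 0.23 / 0.3245 = 8.788 d
Total t = Σ t_i = 16.17 days.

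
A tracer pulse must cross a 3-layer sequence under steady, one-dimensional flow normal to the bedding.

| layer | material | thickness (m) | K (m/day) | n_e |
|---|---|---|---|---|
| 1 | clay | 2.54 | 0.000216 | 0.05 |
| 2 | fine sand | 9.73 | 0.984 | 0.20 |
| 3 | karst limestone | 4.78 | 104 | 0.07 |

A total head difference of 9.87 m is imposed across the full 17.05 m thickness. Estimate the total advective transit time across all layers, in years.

7.86

With flow normal to the layers, continuity requires the same specific discharge q through every layer.
Σ(b_i/K_i) = 2.54/0.000216 + 9.73/0.984 + 4.78/104 = 11769 d.
q = Δh / Σ(b_i/K_i) = 9.87 / 11769 = 0.0008386 m/day.
In each layer the seepage velocity is v_i = q/n_i, so the layer transit time is t_i = b_i·n_i / q:
  layer 1 (clay): t_1 = 2.54 × 0.05 / 0.0008386 = 151.4 d
  layer 2 (fine sand): t_2 = 9.73 × 0.20 / 0.0008386 = 2320 d
  layer 3 (karst limestone): t_3 = 4.78 × 0.07 / 0.0008386 = 399.0 d
Total t = Σ t_i = 2871 days = 7.860 years.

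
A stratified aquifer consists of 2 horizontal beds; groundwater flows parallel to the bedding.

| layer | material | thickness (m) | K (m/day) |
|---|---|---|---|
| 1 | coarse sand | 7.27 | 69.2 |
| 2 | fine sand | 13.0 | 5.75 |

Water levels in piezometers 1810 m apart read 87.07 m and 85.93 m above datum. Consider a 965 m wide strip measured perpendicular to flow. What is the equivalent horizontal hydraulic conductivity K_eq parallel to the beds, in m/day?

Flow is parallel to layering, so each bed carries its own Darcy discharge and the transmissivities add.
Σ(K_i·b_i) = 69.2×7.27 + 5.75×13.0 = 577.8 m²/day.
Total thickness b = 20.27 m, so K_eq = Σ(K_i·b_i)/b = 28.51 m/day.

28.5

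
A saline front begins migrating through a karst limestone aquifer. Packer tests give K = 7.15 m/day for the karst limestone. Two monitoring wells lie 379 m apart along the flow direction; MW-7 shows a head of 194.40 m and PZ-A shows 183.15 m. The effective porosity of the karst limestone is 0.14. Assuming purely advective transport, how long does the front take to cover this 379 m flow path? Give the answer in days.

Hydraulic gradient i = (194.40 − 183.15) / 379 = 11.25 / 379 = 0.02968.
Darcy flux q = K · i = 7.150 × 0.02968 = 0.2122 m/day.
Seepage velocity v = q / n_e = 0.2122 / 0.14 = 1.516 m/day.
Travel time t = L / v = 379 / 1.516 = 250.0 days.

250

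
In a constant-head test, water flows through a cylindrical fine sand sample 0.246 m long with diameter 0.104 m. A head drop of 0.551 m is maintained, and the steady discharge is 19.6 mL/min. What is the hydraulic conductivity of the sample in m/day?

Cross-sectional area A = π·(d/2)² = π × (0.104/2)² = 0.008495 m².
Convert discharge: 19.6 mL/min = 3.267e-07 m³/s.
Darcy's law rearranged: K = Q·L / (A·Δh) = 3.267e-07 × 0.246 / (0.008495 × 0.551) = 1.717e-05 m/s = 1.483 m/day.

1.48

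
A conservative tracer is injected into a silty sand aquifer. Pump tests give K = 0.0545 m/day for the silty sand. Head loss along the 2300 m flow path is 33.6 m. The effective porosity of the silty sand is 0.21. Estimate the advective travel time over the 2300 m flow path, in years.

1660

Hydraulic gradient i = Δh / L = 33.6 / 2300 = 0.01461.
Darcy flux q = K · i = 0.05450 × 0.01461 = 0.0007962 m/day.
Seepage velocity v = q / n_e = 0.0007962 / 0.21 = 0.003791 m/day.
Travel time t = L / v = 2300 / 0.003791 = 6.067e+05 days = 1661 years.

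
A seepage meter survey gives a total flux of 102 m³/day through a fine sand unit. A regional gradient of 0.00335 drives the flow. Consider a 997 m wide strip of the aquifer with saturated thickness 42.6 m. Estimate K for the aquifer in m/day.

0.717

Cross-sectional area A = 997 × 42.6 = 42472 m².
Hydraulic gradient i = 0.00335.
From Q = K·A·i, K = Q / (A·i) = 102 / (42472 × 0.003350) = 0.7169 m/day.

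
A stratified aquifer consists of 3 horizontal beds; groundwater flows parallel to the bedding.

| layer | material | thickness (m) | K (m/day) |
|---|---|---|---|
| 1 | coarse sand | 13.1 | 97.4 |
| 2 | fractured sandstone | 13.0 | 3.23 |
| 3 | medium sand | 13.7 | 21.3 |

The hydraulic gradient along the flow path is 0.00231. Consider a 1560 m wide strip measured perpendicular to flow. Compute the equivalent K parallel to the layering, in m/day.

40.4

Flow is parallel to layering, so each bed carries its own Darcy discharge and the transmissivities add.
Σ(K_i·b_i) = 97.4×13.1 + 3.23×13.0 + 21.3×13.7 = 1610 m²/day.
Total thickness b = 39.80 m, so K_eq = Σ(K_i·b_i)/b = 40.45 m/day.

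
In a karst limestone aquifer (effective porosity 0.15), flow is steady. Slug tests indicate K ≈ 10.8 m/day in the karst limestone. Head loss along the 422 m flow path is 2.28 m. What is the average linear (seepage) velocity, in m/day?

0.389

Hydraulic gradient i = Δh / L = 2.28 / 422 = 0.005403.
Darcy flux q = K · i = 10.80 × 0.005403 = 0.05835 m/day.
Seepage velocity v = q / n_e = 0.05835 / 0.15 = 0.3890 m/day.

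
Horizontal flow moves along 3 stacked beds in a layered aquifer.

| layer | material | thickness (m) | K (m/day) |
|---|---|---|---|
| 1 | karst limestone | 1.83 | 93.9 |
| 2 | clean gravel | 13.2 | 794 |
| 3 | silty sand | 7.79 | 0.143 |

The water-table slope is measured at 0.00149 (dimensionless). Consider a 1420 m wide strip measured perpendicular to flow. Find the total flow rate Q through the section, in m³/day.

Flow is parallel to layering, so each bed carries its own Darcy discharge and the transmissivities add.
Σ(K_i·b_i) = 93.9×1.83 + 794×13.2 + 0.143×7.79 = 10654 m²/day.
Hydraulic gradient i = 0.00149.
Q = Σ(K_i·b_i) · W · i = 10654 × 1420 × 0.001490 = 22541 m³/day.

22500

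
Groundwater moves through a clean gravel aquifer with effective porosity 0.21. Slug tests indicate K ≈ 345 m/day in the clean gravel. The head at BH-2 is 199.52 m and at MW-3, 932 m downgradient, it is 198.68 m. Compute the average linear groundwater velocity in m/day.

Hydraulic gradient i = (199.52 − 198.68) / 932 = 0.84 / 932 = 0.0009013.
Darcy flux q = K · i = 345.0 × 0.0009013 = 0.3109 m/day.
Seepage velocity v = q / n_e = 0.3109 / 0.21 = 1.481 m/day.

1.48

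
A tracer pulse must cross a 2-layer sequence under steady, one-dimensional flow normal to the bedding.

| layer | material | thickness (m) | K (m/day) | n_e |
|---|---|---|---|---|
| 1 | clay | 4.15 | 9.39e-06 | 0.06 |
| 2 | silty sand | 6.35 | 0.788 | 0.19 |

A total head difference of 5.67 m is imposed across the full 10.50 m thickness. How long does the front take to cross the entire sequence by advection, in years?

With flow normal to the layers, continuity requires the same specific discharge q through every layer.
Σ(b_i/K_i) = 4.15/9.39e-06 + 6.35/0.788 = 4.420e+05 d.
q = Δh / Σ(b_i/K_i) = 5.67 / 4.420e+05 = 1.283e-05 m/day.
In each layer the seepage velocity is v_i = q/n_i, so the layer transit time is t_i = b_i·n_i / q:
  layer 1 (clay): t_1 = 4.15 × 0.06 / 1.283e-05 = 19409 d
  layer 2 (silty sand): t_2 = 6.35 × 0.19 / 1.283e-05 = 94045 d
Total t = Σ t_i = 1.135e+05 days = 310.6 years.

311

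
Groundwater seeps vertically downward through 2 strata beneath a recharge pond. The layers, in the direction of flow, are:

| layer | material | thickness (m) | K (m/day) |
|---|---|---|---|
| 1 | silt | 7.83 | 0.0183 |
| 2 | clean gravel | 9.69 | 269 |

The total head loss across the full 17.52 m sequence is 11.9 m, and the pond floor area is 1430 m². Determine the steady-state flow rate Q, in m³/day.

39.8

Flow is perpendicular to layering, so the layers act in series and the equivalent K is the thickness-weighted harmonic mean.
Total thickness L = 7.83 + 9.69 = 17.52 m.
Σ(b_i/K_i) = 7.83/0.0183 + 9.69/269 = 427.9 d.
K_eq = L / Σ(b_i/K_i) = 17.52 / 427.9 = 0.04094 m/day.
Q = K_eq · A · (Δh/L) = 0.04094 × 1430 × (11.9/17.52) = 39.77 m³/day.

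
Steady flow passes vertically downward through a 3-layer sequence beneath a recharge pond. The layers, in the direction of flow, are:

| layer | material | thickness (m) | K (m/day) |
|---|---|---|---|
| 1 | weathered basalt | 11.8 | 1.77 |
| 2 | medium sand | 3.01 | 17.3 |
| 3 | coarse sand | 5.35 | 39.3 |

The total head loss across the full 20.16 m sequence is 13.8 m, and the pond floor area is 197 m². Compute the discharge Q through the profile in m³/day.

390

Flow is perpendicular to layering, so the layers act in series and the equivalent K is the thickness-weighted harmonic mean.
Total thickness L = 11.8 + 3.01 + 5.35 = 20.16 m.
Σ(b_i/K_i) = 11.8/1.77 + 3.01/17.3 + 5.35/39.3 = 6.977 d.
K_eq = L / Σ(b_i/K_i) = 20.16 / 6.977 = 2.890 m/day.
Q = K_eq · A · (Δh/L) = 2.890 × 197 × (13.8/20.16) = 389.7 m³/day.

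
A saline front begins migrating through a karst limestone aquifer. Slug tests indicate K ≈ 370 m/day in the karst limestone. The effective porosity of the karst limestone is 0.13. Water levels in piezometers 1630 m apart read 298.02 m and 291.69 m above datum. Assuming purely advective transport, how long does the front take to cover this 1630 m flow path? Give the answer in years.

0.404

Hydraulic gradient i = (298.02 − 291.69) / 1630 = 6.33 / 1630 = 0.003883.
Darcy flux q = K · i = 370.0 × 0.003883 = 1.437 m/day.
Seepage velocity v = q / n_e = 1.437 / 0.13 = 11.05 m/day.
Travel time t = L / v = 1630 / 11.05 = 147.5 days = 0.4038 years.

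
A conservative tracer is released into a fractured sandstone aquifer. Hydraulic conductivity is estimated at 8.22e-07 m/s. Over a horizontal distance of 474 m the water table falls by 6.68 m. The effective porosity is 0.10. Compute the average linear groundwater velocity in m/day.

0.0100

Convert K: 8.22e-07 m/s × 86400 = 0.07102 m/day.
Hydraulic gradient i = Δh / L = 6.68 / 474 = 0.01409.
Darcy flux q = K · i = 0.07102 × 0.01409 = 0.001001 m/day.
Seepage velocity v = q / n_e = 0.001001 / 0.10 = 0.01001 m/day.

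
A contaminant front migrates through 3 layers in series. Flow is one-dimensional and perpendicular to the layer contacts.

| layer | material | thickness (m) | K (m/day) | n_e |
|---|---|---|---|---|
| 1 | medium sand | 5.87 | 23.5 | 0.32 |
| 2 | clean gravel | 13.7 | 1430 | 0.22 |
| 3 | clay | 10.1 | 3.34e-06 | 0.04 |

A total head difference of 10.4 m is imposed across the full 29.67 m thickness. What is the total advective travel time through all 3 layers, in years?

4220

With flow normal to the layers, continuity requires the same specific discharge q through every layer.
Σ(b_i/K_i) = 5.87/23.5 + 13.7/1430 + 10.1/3.34e-06 = 3.024e+06 d.
q = Δh / Σ(b_i/K_i) = 10.4 / 3.024e+06 = 3.439e-06 m/day.
In each layer the seepage velocity is v_i = q/n_i, so the layer transit time is t_i = b_i·n_i / q:
  layer 1 (medium sand): t_1 = 5.87 × 0.32 / 3.439e-06 = 5.462e+05 d
  layer 2 (clean gravel): t_2 = 13.7 × 0.22 / 3.439e-06 = 8.764e+05 d
  layer 3 (clay): t_3 = 10.1 × 0.04 / 3.439e-06 = 1.175e+05 d
Total t = Σ t_i = 1.540e+06 days = 4216 years.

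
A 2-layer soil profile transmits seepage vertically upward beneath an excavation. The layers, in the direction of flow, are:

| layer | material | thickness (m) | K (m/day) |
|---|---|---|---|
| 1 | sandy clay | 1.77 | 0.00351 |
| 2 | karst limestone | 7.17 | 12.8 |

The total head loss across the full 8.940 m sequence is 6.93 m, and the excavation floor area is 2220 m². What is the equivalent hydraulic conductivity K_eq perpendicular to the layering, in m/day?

Flow is perpendicular to layering, so the layers act in series and the equivalent K is the thickness-weighted harmonic mean.
Total thickness L = 1.77 + 7.17 = 8.940 m.
Σ(b_i/K_i) = 1.77/0.00351 + 7.17/12.8 = 504.8 d.
K_eq = L / Σ(b_i/K_i) = 8.940 / 504.8 = 0.01771 m/day.

0.0177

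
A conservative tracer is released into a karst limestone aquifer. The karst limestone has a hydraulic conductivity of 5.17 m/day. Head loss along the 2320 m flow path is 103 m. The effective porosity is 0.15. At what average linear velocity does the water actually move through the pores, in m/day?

Hydraulic gradient i = Δh / L = 103 / 2320 = 0.04440.
Darcy flux q = K · i = 5.170 × 0.04440 = 0.2295 m/day.
Seepage velocity v = q / n_e = 0.2295 / 0.15 = 1.530 m/day.

1.53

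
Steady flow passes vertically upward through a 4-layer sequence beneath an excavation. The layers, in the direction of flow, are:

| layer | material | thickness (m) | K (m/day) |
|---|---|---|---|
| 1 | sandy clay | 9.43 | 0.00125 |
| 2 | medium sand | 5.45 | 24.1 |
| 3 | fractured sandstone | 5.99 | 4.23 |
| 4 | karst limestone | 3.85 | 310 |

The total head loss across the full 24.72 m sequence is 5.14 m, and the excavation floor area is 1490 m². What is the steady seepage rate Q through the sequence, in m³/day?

Flow is perpendicular to layering, so the layers act in series and the equivalent K is the thickness-weighted harmonic mean.
Total thickness L = 9.43 + 5.45 + 5.99 + 3.85 = 24.72 m.
Σ(b_i/K_i) = 9.43/0.00125 + 5.45/24.1 + 5.99/4.23 + 3.85/310 = 7546 d.
K_eq = L / Σ(b_i/K_i) = 24.72 / 7546 = 0.003276 m/day.
Q = K_eq · A · (Δh/L) = 0.003276 × 1490 × (5.14/24.72) = 1.015 m³/day.

1.01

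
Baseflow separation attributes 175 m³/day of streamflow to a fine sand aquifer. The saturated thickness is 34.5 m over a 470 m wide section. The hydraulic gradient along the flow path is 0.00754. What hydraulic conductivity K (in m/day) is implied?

1.43

Cross-sectional area A = 470 × 34.5 = 16215 m².
Hydraulic gradient i = 0.00754.
From Q = K·A·i, K = Q / (A·i) = 175 / (16215 × 0.007540) = 1.431 m/day.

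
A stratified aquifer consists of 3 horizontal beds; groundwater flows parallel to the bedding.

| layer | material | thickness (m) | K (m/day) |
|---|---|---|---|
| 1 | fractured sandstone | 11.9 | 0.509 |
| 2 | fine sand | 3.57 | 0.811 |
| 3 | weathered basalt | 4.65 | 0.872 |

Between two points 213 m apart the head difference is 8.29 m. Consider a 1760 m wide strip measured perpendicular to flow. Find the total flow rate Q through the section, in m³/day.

891

Flow is parallel to layering, so each bed carries its own Darcy discharge and the transmissivities add.
Σ(K_i·b_i) = 0.509×11.9 + 0.811×3.57 + 0.872×4.65 = 13.01 m²/day.
Hydraulic gradient i = Δh / L = 8.29 / 213 = 0.03892.
Q = Σ(K_i·b_i) · W · i = 13.01 × 1760 × 0.03892 = 891.0 m³/day.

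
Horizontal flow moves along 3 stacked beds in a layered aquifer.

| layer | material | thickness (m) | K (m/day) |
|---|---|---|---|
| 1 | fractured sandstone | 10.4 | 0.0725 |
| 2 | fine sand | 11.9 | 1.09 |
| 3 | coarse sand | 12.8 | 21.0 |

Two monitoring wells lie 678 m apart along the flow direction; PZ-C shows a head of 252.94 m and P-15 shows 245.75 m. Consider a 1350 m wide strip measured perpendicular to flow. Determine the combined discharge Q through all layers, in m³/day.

Flow is parallel to layering, so each bed carries its own Darcy discharge and the transmissivities add.
Σ(K_i·b_i) = 0.0725×10.4 + 1.09×11.9 + 21.0×12.8 = 282.5 m²/day.
Hydraulic gradient i = (252.94 − 245.75) / 678 = 7.19 / 678 = 0.01060.
Q = Σ(K_i·b_i) · W · i = 282.5 × 1350 × 0.01060 = 4045 m³/day.

4040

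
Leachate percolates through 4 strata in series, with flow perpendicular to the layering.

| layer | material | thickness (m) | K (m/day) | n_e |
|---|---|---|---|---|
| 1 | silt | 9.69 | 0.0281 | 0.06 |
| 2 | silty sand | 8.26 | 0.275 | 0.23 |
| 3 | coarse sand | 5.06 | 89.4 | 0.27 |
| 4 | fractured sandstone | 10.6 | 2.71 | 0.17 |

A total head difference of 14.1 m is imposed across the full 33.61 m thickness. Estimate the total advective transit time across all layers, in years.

0.416

With flow normal to the layers, continuity requires the same specific discharge q through every layer.
Σ(b_i/K_i) = 9.69/0.0281 + 8.26/0.275 + 5.06/89.4 + 10.6/2.71 = 378.8 d.
q = Δh / Σ(b_i/K_i) = 14.1 / 378.8 = 0.03722 m/day.
In each layer the seepage velocity is v_i = q/n_i, so the layer transit time is t_i = b_i·n_i / q:
  layer 1 (silt): t_1 = 9.69 × 0.06 / 0.03722 = 15.62 d
  layer 2 (silty sand): t_2 = 8.26 × 0.23 / 0.03722 = 51.04 d
  layer 3 (coarse sand): t_3 = 5.06 × 0.27 / 0.03722 = 36.71 d
  layer 4 (fractured sandstone): t_4 = 10.6 × 0.17 / 0.03722 = 48.42 d
Total t = Σ t_i = 151.8 days = 0.4156 years.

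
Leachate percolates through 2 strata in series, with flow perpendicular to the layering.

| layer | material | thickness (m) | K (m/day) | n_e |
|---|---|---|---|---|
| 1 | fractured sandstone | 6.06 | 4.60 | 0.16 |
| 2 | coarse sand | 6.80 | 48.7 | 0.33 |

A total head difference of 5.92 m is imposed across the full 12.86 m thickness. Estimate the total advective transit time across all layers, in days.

With flow normal to the layers, continuity requires the same specific discharge q through every layer.
Σ(b_i/K_i) = 6.06/4.60 + 6.80/48.7 = 1.457 d.
q = Δh / Σ(b_i/K_i) = 5.92 / 1.457 = 4.063 m/day.
In each layer the seepage velocity is v_i = q/n_i, so the layer transit time is t_i = b_i·n_i / q:
  layer 1 (fractured sandstone): t_1 = 6.06 × 0.16 / 4.063 = 0.2386 d
  layer 2 (coarse sand): t_2 = 6.80 × 0.33 / 4.063 = 0.5523 d
Total t = Σ t_i = 0.7909 days.

0.791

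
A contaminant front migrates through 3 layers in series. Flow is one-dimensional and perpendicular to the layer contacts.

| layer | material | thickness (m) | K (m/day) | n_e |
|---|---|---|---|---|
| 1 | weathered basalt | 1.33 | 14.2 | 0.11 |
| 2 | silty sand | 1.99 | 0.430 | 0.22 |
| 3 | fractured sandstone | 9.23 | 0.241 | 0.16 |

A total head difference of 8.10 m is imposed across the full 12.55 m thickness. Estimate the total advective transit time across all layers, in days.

10.9

With flow normal to the layers, continuity requires the same specific discharge q through every layer.
Σ(b_i/K_i) = 1.33/14.2 + 1.99/0.430 + 9.23/0.241 = 43.02 d.
q = Δh / Σ(b_i/K_i) = 8.10 / 43.02 = 0.1883 m/day.
In each layer the seepage velocity is v_i = q/n_i, so the layer transit time is t_i = b_i·n_i / q:
  layer 1 (weathered basalt): t_1 = 1.33 × 0.11 / 0.1883 = 0.7770 d
  layer 2 (silty sand): t_2 = 1.99 × 0.22 / 0.1883 = 2.325 d
  layer 3 (fractured sandstone): t_3 = 9.23 × 0.16 / 0.1883 = 7.844 d
Total t = Σ t_i = 10.95 days.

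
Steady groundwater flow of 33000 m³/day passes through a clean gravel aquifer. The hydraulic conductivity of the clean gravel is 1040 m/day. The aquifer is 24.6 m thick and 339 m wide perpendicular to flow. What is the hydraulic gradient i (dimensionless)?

Cross-sectional area A = 339 × 24.6 = 8339 m².
From Q = K·A·i, i = Q / (K·A) = 33000 / (1040 × 8339) = 0.003805.

0.00380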